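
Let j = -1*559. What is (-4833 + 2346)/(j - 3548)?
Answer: 829/1369 ≈ 0.60555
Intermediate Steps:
j = -559
(-4833 + 2346)/(j - 3548) = (-4833 + 2346)/(-559 - 3548) = -2487/(-4107) = -2487*(-1/4107) = 829/1369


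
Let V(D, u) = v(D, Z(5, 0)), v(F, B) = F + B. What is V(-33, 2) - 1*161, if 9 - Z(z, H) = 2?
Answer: -187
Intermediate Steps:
Z(z, H) = 7 (Z(z, H) = 9 - 1*2 = 9 - 2 = 7)
v(F, B) = B + F
V(D, u) = 7 + D
V(-33, 2) - 1*161 = (7 - 33) - 1*161 = -26 - 161 = -187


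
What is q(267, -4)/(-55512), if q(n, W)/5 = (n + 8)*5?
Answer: -6875/55512 ≈ -0.12385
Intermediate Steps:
q(n, W) = 200 + 25*n (q(n, W) = 5*((n + 8)*5) = 5*((8 + n)*5) = 5*(40 + 5*n) = 200 + 25*n)
q(267, -4)/(-55512) = (200 + 25*267)/(-55512) = (200 + 6675)*(-1/55512) = 6875*(-1/55512) = -6875/55512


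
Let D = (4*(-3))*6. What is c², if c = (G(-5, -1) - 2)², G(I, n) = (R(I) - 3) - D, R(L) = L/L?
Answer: 21381376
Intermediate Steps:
R(L) = 1
D = -72 (D = -12*6 = -72)
G(I, n) = 70 (G(I, n) = (1 - 3) - 1*(-72) = -2 + 72 = 70)
c = 4624 (c = (70 - 2)² = 68² = 4624)
c² = 4624² = 21381376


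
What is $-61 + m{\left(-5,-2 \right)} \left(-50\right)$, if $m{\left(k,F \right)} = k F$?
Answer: $-561$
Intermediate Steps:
$m{\left(k,F \right)} = F k$
$-61 + m{\left(-5,-2 \right)} \left(-50\right) = -61 + \left(-2\right) \left(-5\right) \left(-50\right) = -61 + 10 \left(-50\right) = -61 - 500 = -561$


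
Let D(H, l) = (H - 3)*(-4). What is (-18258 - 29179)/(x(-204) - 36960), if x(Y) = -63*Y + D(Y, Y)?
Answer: 47437/23280 ≈ 2.0377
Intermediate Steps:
D(H, l) = 12 - 4*H (D(H, l) = (-3 + H)*(-4) = 12 - 4*H)
x(Y) = 12 - 67*Y (x(Y) = -63*Y + (12 - 4*Y) = 12 - 67*Y)
(-18258 - 29179)/(x(-204) - 36960) = (-18258 - 29179)/((12 - 67*(-204)) - 36960) = -47437/((12 + 13668) - 36960) = -47437/(13680 - 36960) = -47437/(-23280) = -47437*(-1/23280) = 47437/23280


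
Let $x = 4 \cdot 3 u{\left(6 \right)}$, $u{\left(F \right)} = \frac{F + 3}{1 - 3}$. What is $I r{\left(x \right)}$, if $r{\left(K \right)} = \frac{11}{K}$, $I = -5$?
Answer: $\frac{55}{54} \approx 1.0185$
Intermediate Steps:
$u{\left(F \right)} = - \frac{3}{2} - \frac{F}{2}$ ($u{\left(F \right)} = \frac{3 + F}{-2} = \left(3 + F\right) \left(- \frac{1}{2}\right) = - \frac{3}{2} - \frac{F}{2}$)
$x = -54$ ($x = 4 \cdot 3 \left(- \frac{3}{2} - 3\right) = 12 \left(- \frac{3}{2} - 3\right) = 12 \left(- \frac{9}{2}\right) = -54$)
$I r{\left(x \right)} = - 5 \frac{11}{-54} = - 5 \cdot 11 \left(- \frac{1}{54}\right) = \left(-5\right) \left(- \frac{11}{54}\right) = \frac{55}{54}$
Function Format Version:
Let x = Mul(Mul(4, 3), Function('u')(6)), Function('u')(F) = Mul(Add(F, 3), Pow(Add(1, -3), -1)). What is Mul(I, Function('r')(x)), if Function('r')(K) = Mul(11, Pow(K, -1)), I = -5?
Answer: Rational(55, 54) ≈ 1.0185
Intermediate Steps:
Function('u')(F) = Add(Rational(-3, 2), Mul(Rational(-1, 2), F)) (Function('u')(F) = Mul(Add(3, F), Pow(-2, -1)) = Mul(Add(3, F), Rational(-1, 2)) = Add(Rational(-3, 2), Mul(Rational(-1, 2), F)))
x = -54 (x = Mul(Mul(4, 3), Add(Rational(-3, 2), Mul(Rational(-1, 2), 6))) = Mul(12, Add(Rational(-3, 2), -3)) = Mul(12, Rational(-9, 2)) = -54)
Mul(I, Function('r')(x)) = Mul(-5, Mul(11, Pow(-54, -1))) = Mul(-5, Mul(11, Rational(-1, 54))) = Mul(-5, Rational(-11, 54)) = Rational(55, 54)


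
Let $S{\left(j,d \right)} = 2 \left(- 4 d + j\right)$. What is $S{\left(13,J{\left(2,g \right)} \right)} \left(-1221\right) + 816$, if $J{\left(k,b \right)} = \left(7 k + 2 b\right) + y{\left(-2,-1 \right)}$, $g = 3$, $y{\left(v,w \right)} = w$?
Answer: $154662$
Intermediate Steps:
$J{\left(k,b \right)} = -1 + 2 b + 7 k$ ($J{\left(k,b \right)} = \left(7 k + 2 b\right) - 1 = \left(2 b + 7 k\right) - 1 = -1 + 2 b + 7 k$)
$S{\left(j,d \right)} = - 8 d + 2 j$ ($S{\left(j,d \right)} = 2 \left(j - 4 d\right) = - 8 d + 2 j$)
$S{\left(13,J{\left(2,g \right)} \right)} \left(-1221\right) + 816 = \left(- 8 \left(-1 + 2 \cdot 3 + 7 \cdot 2\right) + 2 \cdot 13\right) \left(-1221\right) + 816 = \left(- 8 \left(-1 + 6 + 14\right) + 26\right) \left(-1221\right) + 816 = \left(\left(-8\right) 19 + 26\right) \left(-1221\right) + 816 = \left(-152 + 26\right) \left(-1221\right) + 816 = \left(-126\right) \left(-1221\right) + 816 = 153846 + 816 = 154662$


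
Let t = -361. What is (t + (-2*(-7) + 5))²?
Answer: 116964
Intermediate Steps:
(t + (-2*(-7) + 5))² = (-361 + (-2*(-7) + 5))² = (-361 + (14 + 5))² = (-361 + 19)² = (-342)² = 116964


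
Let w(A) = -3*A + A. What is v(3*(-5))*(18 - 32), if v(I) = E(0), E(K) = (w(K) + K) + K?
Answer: 0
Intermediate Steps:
w(A) = -2*A
E(K) = 0 (E(K) = (-2*K + K) + K = -K + K = 0)
v(I) = 0
v(3*(-5))*(18 - 32) = 0*(18 - 32) = 0*(-14) = 0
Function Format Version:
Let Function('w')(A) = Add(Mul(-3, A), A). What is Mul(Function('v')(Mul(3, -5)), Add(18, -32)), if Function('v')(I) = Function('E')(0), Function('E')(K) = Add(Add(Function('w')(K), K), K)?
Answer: 0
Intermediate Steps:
Function('w')(A) = Mul(-2, A)
Function('E')(K) = 0 (Function('E')(K) = Add(Add(Mul(-2, K), K), K) = Add(Mul(-1, K), K) = 0)
Function('v')(I) = 0
Mul(Function('v')(Mul(3, -5)), Add(18, -32)) = Mul(0, Add(18, -32)) = Mul(0, -14) = 0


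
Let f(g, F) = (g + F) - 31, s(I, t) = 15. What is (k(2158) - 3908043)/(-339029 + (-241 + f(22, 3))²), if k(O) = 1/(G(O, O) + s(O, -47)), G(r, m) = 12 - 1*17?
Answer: 39080429/2780200 ≈ 14.057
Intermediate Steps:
G(r, m) = -5 (G(r, m) = 12 - 17 = -5)
f(g, F) = -31 + F + g (f(g, F) = (F + g) - 31 = -31 + F + g)
k(O) = ⅒ (k(O) = 1/(-5 + 15) = 1/10 = ⅒)
(k(2158) - 3908043)/(-339029 + (-241 + f(22, 3))²) = (⅒ - 3908043)/(-339029 + (-241 + (-31 + 3 + 22))²) = -39080429/(10*(-339029 + (-241 - 6)²)) = -39080429/(10*(-339029 + (-247)²)) = -39080429/(10*(-339029 + 61009)) = -39080429/10/(-278020) = -39080429/10*(-1/278020) = 39080429/2780200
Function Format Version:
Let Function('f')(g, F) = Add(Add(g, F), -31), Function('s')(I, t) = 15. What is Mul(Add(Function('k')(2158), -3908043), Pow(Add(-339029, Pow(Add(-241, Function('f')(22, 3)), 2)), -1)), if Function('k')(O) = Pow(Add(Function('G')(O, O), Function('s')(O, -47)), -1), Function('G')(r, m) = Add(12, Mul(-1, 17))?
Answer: Rational(39080429, 2780200) ≈ 14.057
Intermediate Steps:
Function('G')(r, m) = -5 (Function('G')(r, m) = Add(12, -17) = -5)
Function('f')(g, F) = Add(-31, F, g) (Function('f')(g, F) = Add(Add(F, g), -31) = Add(-31, F, g))
Function('k')(O) = Rational(1, 10) (Function('k')(O) = Pow(Add(-5, 15), -1) = Pow(10, -1) = Rational(1, 10))
Mul(Add(Function('k')(2158), -3908043), Pow(Add(-339029, Pow(Add(-241, Function('f')(22, 3)), 2)), -1)) = Mul(Add(Rational(1, 10), -3908043), Pow(Add(-339029, Pow(Add(-241, Add(-31, 3, 22)), 2)), -1)) = Mul(Rational(-39080429, 10), Pow(Add(-339029, Pow(Add(-241, -6), 2)), -1)) = Mul(Rational(-39080429, 10), Pow(Add(-339029, Pow(-247, 2)), -1)) = Mul(Rational(-39080429, 10), Pow(Add(-339029, 61009), -1)) = Mul(Rational(-39080429, 10), Pow(-278020, -1)) = Mul(Rational(-39080429, 10), Rational(-1, 278020)) = Rational(39080429, 2780200)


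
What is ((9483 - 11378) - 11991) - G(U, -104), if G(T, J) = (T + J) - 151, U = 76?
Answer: -13707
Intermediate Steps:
G(T, J) = -151 + J + T (G(T, J) = (J + T) - 151 = -151 + J + T)
((9483 - 11378) - 11991) - G(U, -104) = ((9483 - 11378) - 11991) - (-151 - 104 + 76) = (-1895 - 11991) - 1*(-179) = -13886 + 179 = -13707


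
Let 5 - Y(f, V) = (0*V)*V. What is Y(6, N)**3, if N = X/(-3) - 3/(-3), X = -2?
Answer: 125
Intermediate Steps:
N = 5/3 (N = -2/(-3) - 3/(-3) = -2*(-1/3) - 3*(-1/3) = 2/3 + 1 = 5/3 ≈ 1.6667)
Y(f, V) = 5 (Y(f, V) = 5 - 0*V*V = 5 - 0*V = 5 - 1*0 = 5 + 0 = 5)
Y(6, N)**3 = 5**3 = 125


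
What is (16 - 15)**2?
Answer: 1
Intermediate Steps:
(16 - 15)**2 = 1**2 = 1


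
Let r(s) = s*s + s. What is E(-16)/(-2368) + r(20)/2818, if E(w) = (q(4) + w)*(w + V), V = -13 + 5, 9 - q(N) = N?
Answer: 15663/417064 ≈ 0.037555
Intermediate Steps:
q(N) = 9 - N
V = -8
E(w) = (-8 + w)*(5 + w) (E(w) = ((9 - 1*4) + w)*(w - 8) = ((9 - 4) + w)*(-8 + w) = (5 + w)*(-8 + w) = (-8 + w)*(5 + w))
r(s) = s + s**2 (r(s) = s**2 + s = s + s**2)
E(-16)/(-2368) + r(20)/2818 = (-40 + (-16)**2 - 3*(-16))/(-2368) + (20*(1 + 20))/2818 = (-40 + 256 + 48)*(-1/2368) + (20*21)*(1/2818) = 264*(-1/2368) + 420*(1/2818) = -33/296 + 210/1409 = 15663/417064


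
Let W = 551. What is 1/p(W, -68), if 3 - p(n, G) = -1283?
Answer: 1/1286 ≈ 0.00077760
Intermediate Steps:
p(n, G) = 1286 (p(n, G) = 3 - 1*(-1283) = 3 + 1283 = 1286)
1/p(W, -68) = 1/1286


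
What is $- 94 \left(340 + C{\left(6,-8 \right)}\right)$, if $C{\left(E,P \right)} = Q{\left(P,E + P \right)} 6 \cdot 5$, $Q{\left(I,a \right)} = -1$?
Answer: $-29140$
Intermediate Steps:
$C{\left(E,P \right)} = -30$ ($C{\left(E,P \right)} = \left(-1\right) 6 \cdot 5 = \left(-6\right) 5 = -30$)
$- 94 \left(340 + C{\left(6,-8 \right)}\right) = - 94 \left(340 - 30\right) = \left(-94\right) 310 = -29140$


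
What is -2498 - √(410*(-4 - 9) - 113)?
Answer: -2498 - I*√5443 ≈ -2498.0 - 73.777*I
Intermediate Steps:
-2498 - √(410*(-4 - 9) - 113) = -2498 - √(410*(-13) - 113) = -2498 - √(-5330 - 113) = -2498 - √(-5443) = -2498 - I*√5443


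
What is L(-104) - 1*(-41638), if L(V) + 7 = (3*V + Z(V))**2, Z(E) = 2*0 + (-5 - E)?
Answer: 87000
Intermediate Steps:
Z(E) = -5 - E (Z(E) = 0 + (-5 - E) = -5 - E)
L(V) = -7 + (-5 + 2*V)**2 (L(V) = -7 + (3*V + (-5 - V))**2 = -7 + (-5 + 2*V)**2)
L(-104) - 1*(-41638) = (-7 + (-5 + 2*(-104))**2) - 1*(-41638) = (-7 + (-5 - 208)**2) + 41638 = (-7 + (-213)**2) + 41638 = (-7 + 45369) + 41638 = 45362 + 41638 = 87000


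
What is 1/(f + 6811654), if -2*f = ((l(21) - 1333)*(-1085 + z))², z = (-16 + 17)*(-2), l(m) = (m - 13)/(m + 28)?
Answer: -4802/5039672759557181 ≈ -9.5284e-13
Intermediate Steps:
l(m) = (-13 + m)/(28 + m)
z = -2 (z = 1*(-2) = -2)
f = -5039705469119689/4802 (f = -(-1085 - 2)²*((-13 + 21)/(28 + 21) - 1333)²/2 = -1181569*(8/49 - 1333)²/2 = -(-65309/49*(-1087))²/2 = -(70990883/49)²/2 = -½*5039705469119689/2401 = -5039705469119689/4802 ≈ -1.0495e+12)
1/(f + 6811654) = 1/(-5039705469119689/4802 + 6811654) = 1/(-5039672759557181/4802) = -4802/5039672759557181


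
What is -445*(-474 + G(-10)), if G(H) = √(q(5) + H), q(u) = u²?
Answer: 210930 - 445*√15 ≈ 2.0921e+5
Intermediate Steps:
G(H) = √(25 + H) (G(H) = √(5² + H) = √(25 + H))
-445*(-474 + G(-10)) = -445*(-474 + √(25 - 10)) = -445*(-474 + √15) = 210930 - 445*√15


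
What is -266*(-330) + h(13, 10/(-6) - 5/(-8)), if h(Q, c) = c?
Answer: 2106695/24 ≈ 87779.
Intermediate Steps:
-266*(-330) + h(13, 10/(-6) - 5/(-8)) = -266*(-330) + (10/(-6) - 5/(-8)) = 87780 + (10*(-1/6) - 5*(-1/8)) = 87780 + (-5/3 + 5/8) = 87780 - 25/24 = 2106695/24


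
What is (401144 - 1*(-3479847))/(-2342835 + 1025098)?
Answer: -3880991/1317737 ≈ -2.9452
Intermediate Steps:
(401144 - 1*(-3479847))/(-2342835 + 1025098) = (401144 + 3479847)/(-1317737) = 3880991*(-1/1317737) = -3880991/1317737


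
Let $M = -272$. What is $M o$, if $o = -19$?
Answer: $5168$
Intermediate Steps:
$M o = \left(-272\right) \left(-19\right) = 5168$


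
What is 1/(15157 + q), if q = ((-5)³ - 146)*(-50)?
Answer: 1/28707 ≈ 3.4835e-5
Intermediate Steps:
q = 13550 (q = (-125 - 146)*(-50) = -271*(-50) = 13550)
1/(15157 + q) = 1/(15157 + 13550) = 1/28707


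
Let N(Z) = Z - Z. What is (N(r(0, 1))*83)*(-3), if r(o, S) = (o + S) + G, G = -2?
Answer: 0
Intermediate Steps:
r(o, S) = -2 + S + o (r(o, S) = (o + S) - 2 = (S + o) - 2 = -2 + S + o)
N(Z) = 0
(N(r(0, 1))*83)*(-3) = (0*83)*(-3) = 0*(-3) = 0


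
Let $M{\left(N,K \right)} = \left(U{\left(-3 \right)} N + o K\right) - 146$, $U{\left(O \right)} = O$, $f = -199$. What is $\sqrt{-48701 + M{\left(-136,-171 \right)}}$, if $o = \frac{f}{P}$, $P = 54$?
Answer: $\frac{i \sqrt{1721118}}{6} \approx 218.65 i$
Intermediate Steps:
$o = - \frac{199}{54} \approx -3.6852$
$M{\left(N,K \right)} = -146 - 3 N - \frac{199 K}{54}$ ($M{\left(N,K \right)} = \left(- 3 N - \frac{199 K}{54}\right) - 146 = -146 - 3 N - \frac{199 K}{54}$)
$\sqrt{-48701 + M{\left(-136,-171 \right)}} = \sqrt{-48701 - - \frac{5353}{6}} = \sqrt{-48701 + \left(-146 + 408 + \frac{3781}{6}\right)} = \sqrt{-48701 + \frac{5353}{6}} = \sqrt{- \frac{286853}{6}} = \frac{i \sqrt{1721118}}{6}$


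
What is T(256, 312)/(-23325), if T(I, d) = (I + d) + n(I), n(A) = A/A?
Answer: -569/23325 ≈ -0.024394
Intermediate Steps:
n(A) = 1
T(I, d) = 1 + I + d (T(I, d) = (I + d) + 1 = 1 + I + d)
T(256, 312)/(-23325) = (1 + 256 + 312)/(-23325) = 569*(-1/23325) = -569/23325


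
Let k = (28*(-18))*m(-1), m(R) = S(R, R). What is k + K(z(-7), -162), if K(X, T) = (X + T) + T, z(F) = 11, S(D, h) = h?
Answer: 191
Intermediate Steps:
m(R) = R
K(X, T) = X + 2*T (K(X, T) = (T + X) + T = X + 2*T)
k = 504 (k = (28*(-18))*(-1) = -504*(-1) = 504)
k + K(z(-7), -162) = 504 + (11 + 2*(-162)) = 504 + (11 - 324) = 504 - 313 = 191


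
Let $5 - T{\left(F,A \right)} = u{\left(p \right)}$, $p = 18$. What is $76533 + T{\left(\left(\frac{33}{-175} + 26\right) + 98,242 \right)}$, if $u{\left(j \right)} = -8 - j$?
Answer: $76564$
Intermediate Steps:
$T{\left(F,A \right)} = 31$ ($T{\left(F,A \right)} = 5 - \left(-8 - 18\right) = 5 - -26 = 5 + 26 = 31$)
$76533 + T{\left(\left(\frac{33}{-175} + 26\right) + 98,242 \right)} = 76533 + 31 = 76564$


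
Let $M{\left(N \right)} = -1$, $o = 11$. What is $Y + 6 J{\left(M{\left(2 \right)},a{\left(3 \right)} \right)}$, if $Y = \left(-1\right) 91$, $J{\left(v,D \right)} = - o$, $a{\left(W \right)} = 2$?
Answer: $-157$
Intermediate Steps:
$J{\left(v,D \right)} = -11$ ($J{\left(v,D \right)} = \left(-1\right) 11 = -11$)
$Y = -91$
$Y + 6 J{\left(M{\left(2 \right)},a{\left(3 \right)} \right)} = -91 + 6 \left(-11\right) = -91 - 66 = -157$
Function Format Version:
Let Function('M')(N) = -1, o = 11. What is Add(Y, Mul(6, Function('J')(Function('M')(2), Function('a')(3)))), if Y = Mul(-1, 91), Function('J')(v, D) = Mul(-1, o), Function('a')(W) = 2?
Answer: -157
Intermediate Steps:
Function('J')(v, D) = -11 (Function('J')(v, D) = Mul(-1, 11) = -11)
Y = -91
Add(Y, Mul(6, Function('J')(Function('M')(2), Function('a')(3)))) = Add(-91, Mul(6, -11)) = Add(-91, -66) = -157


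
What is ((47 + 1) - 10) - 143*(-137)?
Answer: 19629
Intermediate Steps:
((47 + 1) - 10) - 143*(-137) = (48 - 10) + 19591 = 38 + 19591 = 19629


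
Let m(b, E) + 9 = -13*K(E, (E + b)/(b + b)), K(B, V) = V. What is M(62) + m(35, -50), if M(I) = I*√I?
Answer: -87/14 + 62*√62 ≈ 481.97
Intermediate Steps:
m(b, E) = -9 - 13*(E + b)/(2*b) (m(b, E) = -9 - 13*(E + b)/(b + b) = -9 - 13*(E + b)/(2*b))
M(I) = I^(3/2)
M(62) + m(35, -50) = 62^(3/2) + (½)*(-31*35 - 13*(-50))/35 = 62*√62 + (½)*(1/35)*(-1085 + 650) = 62*√62 + (½)*(1/35)*(-435) = 62*√62 - 87/14 = -87/14 + 62*√62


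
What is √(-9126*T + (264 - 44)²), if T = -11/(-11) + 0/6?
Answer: √39274 ≈ 198.18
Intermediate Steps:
T = 1 (T = -11*(-1/11) + 0*(⅙) = 1 + 0 = 1)
√(-9126*T + (264 - 44)²) = √(-9126*1 + (264 - 44)²) = √(-9126 + 220²) = √(-9126 + 48400) = √39274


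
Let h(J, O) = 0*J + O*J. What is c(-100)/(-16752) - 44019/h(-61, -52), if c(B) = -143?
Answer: -184238173/13284336 ≈ -13.869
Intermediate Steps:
h(J, O) = J*O (h(J, O) = 0 + J*O = J*O)
c(-100)/(-16752) - 44019/h(-61, -52) = -143/(-16752) - 44019/((-61*(-52))) = -143*(-1/16752) - 44019/3172 = 143/16752 - 44019*1/3172 = 143/16752 - 44019/3172 = -184238173/13284336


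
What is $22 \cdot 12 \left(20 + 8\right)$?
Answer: $7392$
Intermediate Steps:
$22 \cdot 12 \left(20 + 8\right) = 264 \cdot 28 = 7392$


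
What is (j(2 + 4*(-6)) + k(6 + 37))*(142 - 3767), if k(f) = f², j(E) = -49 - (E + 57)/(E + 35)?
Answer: -84698125/13 ≈ -6.5152e+6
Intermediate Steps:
j(E) = -49 - (57 + E)/(35 + E)
(j(2 + 4*(-6)) + k(6 + 37))*(142 - 3767) = (2*(-886 - 25*(2 + 4*(-6)))/(35 + (2 + 4*(-6))) + (6 + 37)²)*(142 - 3767) = (2*(-886 - 25*(2 - 24))/(35 + (2 - 24)) + 43²)*(-3625) = (2*(-886 - 25*(-22))/(35 - 22) + 1849)*(-3625) = (2*(-886 + 550)/13 + 1849)*(-3625) = (2*(1/13)*(-336) + 1849)*(-3625) = (-672/13 + 1849)*(-3625) = (23365/13)*(-3625) = -84698125/13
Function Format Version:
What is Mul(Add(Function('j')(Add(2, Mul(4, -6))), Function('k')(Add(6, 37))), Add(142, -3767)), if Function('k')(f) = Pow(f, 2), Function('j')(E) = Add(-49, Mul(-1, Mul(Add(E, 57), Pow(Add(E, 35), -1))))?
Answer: Rational(-84698125, 13) ≈ -6.5152e+6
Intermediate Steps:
Function('j')(E) = Add(-49, Mul(-1, Pow(Add(35, E), -1), Add(57, E))) (Function('j')(E) = Add(-49, Mul(-1, Mul(Add(57, E), Pow(Add(35, E), -1)))) = Add(-49, Mul(-1, Mul(Pow(Add(35, E), -1), Add(57, E)))) = Add(-49, Mul(-1, Pow(Add(35, E), -1), Add(57, E))))
Mul(Add(Function('j')(Add(2, Mul(4, -6))), Function('k')(Add(6, 37))), Add(142, -3767)) = Mul(Add(Mul(2, Pow(Add(35, Add(2, Mul(4, -6))), -1), Add(-886, Mul(-25, Add(2, Mul(4, -6))))), Pow(Add(6, 37), 2)), Add(142, -3767)) = Mul(Add(Mul(2, Pow(Add(35, Add(2, -24)), -1), Add(-886, Mul(-25, Add(2, -24)))), Pow(43, 2)), -3625) = Mul(Add(Mul(2, Pow(Add(35, -22), -1), Add(-886, Mul(-25, -22))), 1849), -3625) = Mul(Add(Mul(2, Pow(13, -1), Add(-886, 550)), 1849), -3625) = Mul(Add(Mul(2, Rational(1, 13), -336), 1849), -3625) = Mul(Add(Rational(-672, 13), 1849), -3625) = Mul(Rational(23365, 13), -3625) = Rational(-84698125, 13)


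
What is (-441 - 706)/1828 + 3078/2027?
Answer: 3301615/3705356 ≈ 0.89104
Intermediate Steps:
(-441 - 706)/1828 + 3078/2027 = -1147*1/1828 + 3078*(1/2027) = -1147/1828 + 3078/2027 = 3301615/3705356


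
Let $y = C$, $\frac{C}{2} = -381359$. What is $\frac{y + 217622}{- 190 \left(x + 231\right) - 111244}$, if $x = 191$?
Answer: $\frac{68137}{23928} \approx 2.8476$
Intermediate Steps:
$C = -762718$ ($C = 2 \left(-381359\right) = -762718$)
$y = -762718$
$\frac{y + 217622}{- 190 \left(x + 231\right) - 111244} = \frac{-762718 + 217622}{- 190 \left(191 + 231\right) - 111244} = - \frac{545096}{\left(-190\right) 422 - 111244} = - \frac{545096}{-80180 - 111244} = - \frac{545096}{-191424} = \left(-545096\right) \left(- \frac{1}{191424}\right) = \frac{68137}{23928}$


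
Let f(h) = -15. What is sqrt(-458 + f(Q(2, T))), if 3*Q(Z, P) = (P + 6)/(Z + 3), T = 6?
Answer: I*sqrt(473) ≈ 21.749*I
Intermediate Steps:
Q(Z, P) = (6 + P)/(3*(3 + Z)) (Q(Z, P) = ((P + 6)/(Z + 3))/3 = ((6 + P)/(3 + Z))/3 = (6 + P)/(3*(3 + Z)))
sqrt(-458 + f(Q(2, T))) = sqrt(-458 - 15) = sqrt(-473) = I*sqrt(473)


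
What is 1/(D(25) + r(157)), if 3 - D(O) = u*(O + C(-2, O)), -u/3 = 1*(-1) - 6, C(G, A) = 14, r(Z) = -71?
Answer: -1/887 ≈ -0.0011274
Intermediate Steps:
u = 21 (u = -3*(1*(-1) - 6) = -3*(-1 - 6) = -3*(-7) = 21)
D(O) = -291 - 21*O (D(O) = 3 - 21*(O + 14) = 3 - 21*(14 + O) = 3 - (294 + 21*O) = 3 + (-294 - 21*O) = -291 - 21*O)
1/(D(25) + r(157)) = 1/((-291 - 21*25) - 71) = 1/((-291 - 525) - 71) = 1/(-816 - 71) = 1/(-887) = -1/887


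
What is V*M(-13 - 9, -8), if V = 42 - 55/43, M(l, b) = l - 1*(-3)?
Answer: -33269/43 ≈ -773.70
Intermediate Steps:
M(l, b) = 3 + l (M(l, b) = l + 3 = 3 + l)
V = 1751/43 (V = 42 - 55/43 = 1751/43 ≈ 40.721)
V*M(-13 - 9, -8) = 1751*(3 + (-13 - 9))/43 = 1751*(3 - 22)/43 = (1751/43)*(-19) = -33269/43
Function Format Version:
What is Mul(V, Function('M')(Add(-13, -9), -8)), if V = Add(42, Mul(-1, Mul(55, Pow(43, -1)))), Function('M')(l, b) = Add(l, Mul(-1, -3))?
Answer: Rational(-33269, 43) ≈ -773.70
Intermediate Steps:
Function('M')(l, b) = Add(3, l) (Function('M')(l, b) = Add(l, 3) = Add(3, l))
V = Rational(1751, 43) (V = Add(42, Mul(-1, Mul(55, Rational(1, 43)))) = Add(42, Mul(-1, Rational(55, 43))) = Add(42, Rational(-55, 43)) = Rational(1751, 43) ≈ 40.721)
Mul(V, Function('M')(Add(-13, -9), -8)) = Mul(Rational(1751, 43), Add(3, Add(-13, -9))) = Mul(Rational(1751, 43), Add(3, -22)) = Mul(Rational(1751, 43), -19) = Rational(-33269, 43)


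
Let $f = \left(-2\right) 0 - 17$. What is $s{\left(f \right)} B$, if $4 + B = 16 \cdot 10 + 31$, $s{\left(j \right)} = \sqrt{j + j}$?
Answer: $187 i \sqrt{34} \approx 1090.4 i$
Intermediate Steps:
$f = -17$ ($f = 0 - 17 = -17$)
$s{\left(j \right)} = \sqrt{2} \sqrt{j}$ ($s{\left(j \right)} = \sqrt{2 j} = \sqrt{2} \sqrt{j}$)
$B = 187$ ($B = -4 + \left(16 \cdot 10 + 31\right) = -4 + \left(160 + 31\right) = -4 + 191 = 187$)
$s{\left(f \right)} B = \sqrt{2} \sqrt{-17} \cdot 187 = \sqrt{2} i \sqrt{17} \cdot 187 = i \sqrt{34} \cdot 187 = 187 i \sqrt{34}$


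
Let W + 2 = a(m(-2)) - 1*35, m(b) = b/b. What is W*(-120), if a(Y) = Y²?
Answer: 4320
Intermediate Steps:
m(b) = 1
W = -36 (W = -2 + (1² - 1*35) = -2 + (1 - 35) = -2 - 34 = -36)
W*(-120) = -36*(-120) = 4320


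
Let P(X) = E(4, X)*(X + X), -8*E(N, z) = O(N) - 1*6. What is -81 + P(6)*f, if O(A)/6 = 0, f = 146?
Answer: 1233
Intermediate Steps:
O(A) = 0 (O(A) = 6*0 = 0)
E(N, z) = 3/4 (E(N, z) = -(0 - 1*6)/8 = -(0 - 6)/8 = -1/8*(-6) = 3/4)
P(X) = 3*X/2 (P(X) = 3*(X + X)/4 = 3*(2*X)/4 = 3*X/2)
-81 + P(6)*f = -81 + ((3/2)*6)*146 = -81 + 9*146 = -81 + 1314 = 1233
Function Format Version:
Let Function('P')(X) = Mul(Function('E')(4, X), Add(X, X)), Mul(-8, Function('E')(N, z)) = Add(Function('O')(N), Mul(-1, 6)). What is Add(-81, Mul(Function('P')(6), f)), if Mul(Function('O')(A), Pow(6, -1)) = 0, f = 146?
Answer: 1233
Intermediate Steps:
Function('O')(A) = 0 (Function('O')(A) = Mul(6, 0) = 0)
Function('E')(N, z) = Rational(3, 4) (Function('E')(N, z) = Mul(Rational(-1, 8), Add(0, Mul(-1, 6))) = Mul(Rational(-1, 8), Add(0, -6)) = Mul(Rational(-1, 8), -6) = Rational(3, 4))
Function('P')(X) = Mul(Rational(3, 2), X) (Function('P')(X) = Mul(Rational(3, 4), Add(X, X)) = Mul(Rational(3, 4), Mul(2, X)) = Mul(Rational(3, 2), X))
Add(-81, Mul(Function('P')(6), f)) = Add(-81, Mul(Mul(Rational(3, 2), 6), 146)) = Add(-81, Mul(9, 146)) = Add(-81, 1314) = 1233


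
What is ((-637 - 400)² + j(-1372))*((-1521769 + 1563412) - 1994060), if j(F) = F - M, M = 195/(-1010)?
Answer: -423571856295561/202 ≈ -2.0969e+12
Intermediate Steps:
M = -39/202 (M = 195*(-1/1010) = -39/202 ≈ -0.19307)
j(F) = 39/202 + F (j(F) = F - 1*(-39/202) = F + 39/202 = 39/202 + F)
((-637 - 400)² + j(-1372))*((-1521769 + 1563412) - 1994060) = ((-637 - 400)² + (39/202 - 1372))*((-1521769 + 1563412) - 1994060) = ((-1037)² - 277105/202)*(41643 - 1994060) = (1075369 - 277105/202)*(-1952417) = (216947433/202)*(-1952417) = -423571856295561/202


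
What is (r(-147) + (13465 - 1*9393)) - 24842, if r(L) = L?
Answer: -20917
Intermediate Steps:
(r(-147) + (13465 - 1*9393)) - 24842 = (-147 + (13465 - 1*9393)) - 24842 = (-147 + (13465 - 9393)) - 24842 = (-147 + 4072) - 24842 = 3925 - 24842 = -20917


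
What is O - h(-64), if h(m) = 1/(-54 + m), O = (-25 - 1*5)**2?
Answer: 106201/118 ≈ 900.01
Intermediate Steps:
O = 900 (O = (-25 - 5)**2 = (-30)**2 = 900)
O - h(-64) = 900 - 1/(-54 - 64) = 900 - 1/(-118) = 900 - 1*(-1/118) = 900 + 1/118 = 106201/118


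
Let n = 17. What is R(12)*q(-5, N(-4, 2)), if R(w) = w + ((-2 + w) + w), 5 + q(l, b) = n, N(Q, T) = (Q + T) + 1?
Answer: 408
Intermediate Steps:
N(Q, T) = 1 + Q + T
q(l, b) = 12 (q(l, b) = -5 + 17 = 12)
R(w) = -2 + 3*w (R(w) = w + (-2 + 2*w) = -2 + 3*w)
R(12)*q(-5, N(-4, 2)) = (-2 + 3*12)*12 = (-2 + 36)*12 = 34*12 = 408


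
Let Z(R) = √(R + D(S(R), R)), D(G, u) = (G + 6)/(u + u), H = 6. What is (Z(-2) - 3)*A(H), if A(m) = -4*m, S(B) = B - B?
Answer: 72 - 12*I*√14 ≈ 72.0 - 44.9*I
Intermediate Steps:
S(B) = 0
D(G, u) = (6 + G)/(2*u) (D(G, u) = (6 + G)/((2*u)) = (6 + G)*(1/(2*u)) = (6 + G)/(2*u))
Z(R) = √(R + 3/R) (Z(R) = √(R + (6 + 0)/(2*R)) = √(R + (½)*6/R) = √(R + 3/R))
(Z(-2) - 3)*A(H) = (√(-2 + 3/(-2)) - 3)*(-4*6) = (√(-2 + 3*(-½)) - 3)*(-24) = (√(-2 - 3/2) - 3)*(-24) = (√(-7/2) - 3)*(-24) = (I*√14/2 - 3)*(-24) = (-3 + I*√14/2)*(-24) = 72 - 12*I*√14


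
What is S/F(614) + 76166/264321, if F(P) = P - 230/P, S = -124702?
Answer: -234995077312/1157990301 ≈ -202.93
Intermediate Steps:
F(P) = P - 230/P
S/F(614) + 76166/264321 = -124702/(614 - 230/614) + 76166/264321 = -124702/(614 - 230*1/614) + 76166*(1/264321) = -124702/(614 - 115/307) + 76166/264321 = -124702/188383/307 + 76166/264321 = -124702*307/188383 + 76166/264321 = -38283514/188383 + 76166/264321 = -234995077312/1157990301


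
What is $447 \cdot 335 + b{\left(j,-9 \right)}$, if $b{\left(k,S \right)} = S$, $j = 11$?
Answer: $149736$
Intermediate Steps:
$447 \cdot 335 + b{\left(j,-9 \right)} = 447 \cdot 335 - 9 = 149745 - 9 = 149736$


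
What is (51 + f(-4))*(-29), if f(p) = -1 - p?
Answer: -1566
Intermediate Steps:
(51 + f(-4))*(-29) = (51 + (-1 - 1*(-4)))*(-29) = (51 + (-1 + 4))*(-29) = (51 + 3)*(-29) = 54*(-29) = -1566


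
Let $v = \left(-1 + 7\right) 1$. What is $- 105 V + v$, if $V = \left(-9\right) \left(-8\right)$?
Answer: $-7554$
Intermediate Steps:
$V = 72$
$v = 6$ ($v = 6 \cdot 1 = 6$)
$- 105 V + v = \left(-105\right) 72 + 6 = -7560 + 6 = -7554$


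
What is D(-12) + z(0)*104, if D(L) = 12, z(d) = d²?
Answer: 12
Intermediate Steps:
D(-12) + z(0)*104 = 12 + 0²*104 = 12 + 0*104 = 12 + 0 = 12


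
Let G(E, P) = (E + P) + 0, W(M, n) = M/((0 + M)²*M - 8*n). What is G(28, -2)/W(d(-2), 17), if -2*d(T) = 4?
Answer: 1872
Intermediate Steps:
d(T) = -2 (d(T) = -½*4 = -2)
W(M, n) = M/(M³ - 8*n) (W(M, n) = M/(M²*M - 8*n) = M/(M³ - 8*n))
G(E, P) = E + P
G(28, -2)/W(d(-2), 17) = (28 - 2)/((-2/((-2)³ - 8*17))) = 26/((-2/(-8 - 136))) = 26/((-2/(-144))) = 26/((-2*(-1/144))) = 26/(1/72) = 26*72 = 1872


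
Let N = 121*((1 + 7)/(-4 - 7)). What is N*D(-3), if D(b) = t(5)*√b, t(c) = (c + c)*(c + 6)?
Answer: -9680*I*√3 ≈ -16766.0*I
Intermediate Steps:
t(c) = 2*c*(6 + c) (t(c) = (2*c)*(6 + c) = 2*c*(6 + c))
D(b) = 110*√b (D(b) = (2*5*(6 + 5))*√b = (2*5*11)*√b = 110*√b)
N = -88 (N = 121*(8/(-11)) = 121*(8*(-1/11)) = 121*(-8/11) = -88)
N*D(-3) = -9680*√(-3) = -9680*I*√3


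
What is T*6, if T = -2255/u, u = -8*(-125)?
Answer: -1353/100 ≈ -13.530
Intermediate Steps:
u = 1000
T = -451/200 (T = -2255/1000 = -2255*1/1000 = -451/200 ≈ -2.2550)
T*6 = -451/200*6 = -1353/100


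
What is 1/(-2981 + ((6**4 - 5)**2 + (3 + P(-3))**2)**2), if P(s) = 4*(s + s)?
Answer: 1/2779295759903 ≈ 3.5980e-13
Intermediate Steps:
P(s) = 8*s (P(s) = 4*(2*s) = 8*s)
1/(-2981 + ((6**4 - 5)**2 + (3 + P(-3))**2)**2) = 1/(-2981 + ((6**4 - 5)**2 + (3 + 8*(-3))**2)**2) = 1/(-2981 + ((1296 - 5)**2 + (3 - 24)**2)**2) = 1/(-2981 + (1291**2 + (-21)**2)**2) = 1/(-2981 + (1666681 + 441)**2) = 1/(-2981 + 1667122**2) = 1/(-2981 + 2779295762884) = 1/2779295759903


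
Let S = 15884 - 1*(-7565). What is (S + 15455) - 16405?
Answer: 22499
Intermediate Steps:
S = 23449 (S = 15884 + 7565 = 23449)
(S + 15455) - 16405 = (23449 + 15455) - 16405 = 38904 - 16405 = 22499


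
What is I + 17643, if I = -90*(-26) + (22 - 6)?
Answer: 19999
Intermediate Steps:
I = 2356 (I = 2340 + 16 = 2356)
I + 17643 = 2356 + 17643 = 19999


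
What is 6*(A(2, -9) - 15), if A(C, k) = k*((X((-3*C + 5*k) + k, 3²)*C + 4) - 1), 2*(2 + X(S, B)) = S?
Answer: 3204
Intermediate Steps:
X(S, B) = -2 + S/2
A(C, k) = k*(3 + C*(-2 + 3*k - 3*C/2)) (A(C, k) = k*(((-2 + ((-3*C + 5*k) + k)/2)*C + 4) - 1) = k*(((-2 + (-3*C + 6*k)/2)*C + 4) - 1) = k*(((-2 + (3*k - 3*C/2))*C + 4) - 1) = k*(((-2 + 3*k - 3*C/2)*C + 4) - 1) = k*((C*(-2 + 3*k - 3*C/2) + 4) - 1) = k*((4 + C*(-2 + 3*k - 3*C/2)) - 1) = k*(3 + C*(-2 + 3*k - 3*C/2)))
6*(A(2, -9) - 15) = 6*((½)*(-9)*(6 - 1*2*(4 - 6*(-9) + 3*2)) - 15) = 6*((½)*(-9)*(6 - 1*2*(4 + 54 + 6)) - 15) = 6*((½)*(-9)*(6 - 1*2*64) - 15) = 6*((½)*(-9)*(6 - 128) - 15) = 6*((½)*(-9)*(-122) - 15) = 6*(549 - 15) = 6*534 = 3204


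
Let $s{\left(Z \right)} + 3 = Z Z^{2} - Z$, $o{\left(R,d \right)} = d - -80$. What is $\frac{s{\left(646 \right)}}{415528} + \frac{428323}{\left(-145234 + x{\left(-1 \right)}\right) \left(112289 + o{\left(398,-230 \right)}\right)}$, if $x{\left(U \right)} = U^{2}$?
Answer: $\frac{4390545460324204925}{6767406763233336} \approx 648.78$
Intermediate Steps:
$o{\left(R,d \right)} = 80 + d$ ($o{\left(R,d \right)} = d + 80 = 80 + d$)
$s{\left(Z \right)} = -3 + Z^{3} - Z$ ($s{\left(Z \right)} = -3 + \left(Z Z^{2} - Z\right) = -3 + \left(Z^{3} - Z\right) = -3 + Z^{3} - Z$)
$\frac{s{\left(646 \right)}}{415528} + \frac{428323}{\left(-145234 + x{\left(-1 \right)}\right) \left(112289 + o{\left(398,-230 \right)}\right)} = \frac{-3 + 646^{3} - 646}{415528} + \frac{428323}{\left(-145234 + \left(-1\right)^{2}\right) \left(112289 + \left(80 - 230\right)\right)} = \left(-3 + 269586136 - 646\right) \frac{1}{415528} + \frac{428323}{\left(-145234 + 1\right) \left(112289 - 150\right)} = 269585487 \cdot \frac{1}{415528} + \frac{428323}{\left(-145233\right) 112139} = \frac{269585487}{415528} + \frac{428323}{-16286283387} = \frac{269585487}{415528} + 428323 \left(- \frac{1}{16286283387}\right) = \frac{269585487}{415528} - \frac{428323}{16286283387} = \frac{4390545460324204925}{6767406763233336}$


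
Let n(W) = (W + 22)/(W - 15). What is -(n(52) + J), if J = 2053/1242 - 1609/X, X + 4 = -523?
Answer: -4389377/654534 ≈ -6.7061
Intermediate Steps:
X = -527 (X = -4 - 523 = -527)
n(W) = (22 + W)/(-15 + W)
J = 3080309/654534 (J = 2053/1242 - 1609/(-527) = 2053*(1/1242) - 1609*(-1/527) = 2053/1242 + 1609/527 = 3080309/654534 ≈ 4.7061)
-(n(52) + J) = -((22 + 52)/(-15 + 52) + 3080309/654534) = -(74/37 + 3080309/654534) = -((1/37)*74 + 3080309/654534) = -(2 + 3080309/654534) = -1*4389377/654534 = -4389377/654534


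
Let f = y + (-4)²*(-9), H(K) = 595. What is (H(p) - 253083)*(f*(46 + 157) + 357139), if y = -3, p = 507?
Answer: -82638817424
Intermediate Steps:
f = -147 (f = -3 + (-4)²*(-9) = -3 + 16*(-9) = -3 - 144 = -147)
(H(p) - 253083)*(f*(46 + 157) + 357139) = (595 - 253083)*(-147*(46 + 157) + 357139) = -252488*(-147*203 + 357139) = -252488*(-29841 + 357139) = -252488*327298 = -82638817424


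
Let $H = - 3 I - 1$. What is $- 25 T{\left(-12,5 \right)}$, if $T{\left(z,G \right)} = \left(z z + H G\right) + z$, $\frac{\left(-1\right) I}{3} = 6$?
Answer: $-9925$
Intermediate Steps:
$I = -18$ ($I = \left(-3\right) 6 = -18$)
$H = 53$ ($H = \left(-3\right) \left(-18\right) - 1 = 54 - 1 = 53$)
$T{\left(z,G \right)} = z + z^{2} + 53 G$ ($T{\left(z,G \right)} = \left(z z + 53 G\right) + z = \left(z^{2} + 53 G\right) + z = z + z^{2} + 53 G$)
$- 25 T{\left(-12,5 \right)} = - 25 \left(-12 + \left(-12\right)^{2} + 53 \cdot 5\right) = - 25 \left(-12 + 144 + 265\right) = \left(-25\right) 397 = -9925$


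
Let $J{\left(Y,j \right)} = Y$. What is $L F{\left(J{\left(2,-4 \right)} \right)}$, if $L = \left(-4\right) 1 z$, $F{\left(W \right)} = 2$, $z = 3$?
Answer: $-24$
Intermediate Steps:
$L = -12$ ($L = \left(-4\right) 1 \cdot 3 = \left(-4\right) 3 = -12$)
$L F{\left(J{\left(2,-4 \right)} \right)} = \left(-12\right) 2 = -24$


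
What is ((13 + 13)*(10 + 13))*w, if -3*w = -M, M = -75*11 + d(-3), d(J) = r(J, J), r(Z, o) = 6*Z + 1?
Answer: -503516/3 ≈ -1.6784e+5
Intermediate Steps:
r(Z, o) = 1 + 6*Z
d(J) = 1 + 6*J
M = -842 (M = -75*11 + (1 + 6*(-3)) = -825 + (1 - 18) = -825 - 17 = -842)
w = -842/3 (w = -(-1)*(-842)/3 = -1/3*842 = -842/3 ≈ -280.67)
((13 + 13)*(10 + 13))*w = ((13 + 13)*(10 + 13))*(-842/3) = (26*23)*(-842/3) = 598*(-842/3) = -503516/3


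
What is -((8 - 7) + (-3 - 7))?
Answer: 9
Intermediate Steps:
-((8 - 7) + (-3 - 7)) = -(1 - 10) = -1*(-9) = 9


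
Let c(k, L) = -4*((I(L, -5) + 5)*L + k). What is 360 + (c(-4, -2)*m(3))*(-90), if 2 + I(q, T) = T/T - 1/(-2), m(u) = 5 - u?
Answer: -9000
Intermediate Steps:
I(q, T) = -1/2 (I(q, T) = -2 + (T/T - 1/(-2)) = -2 + (1 - 1*(-1/2)) = -2 + (1 + 1/2) = -2 + 3/2 = -1/2)
c(k, L) = -18*L - 4*k (c(k, L) = -4*((-1/2 + 5)*L + k) = -4*(9*L/2 + k) = -4*(k + 9*L/2) = -18*L - 4*k)
360 + (c(-4, -2)*m(3))*(-90) = 360 + ((-18*(-2) - 4*(-4))*(5 - 1*3))*(-90) = 360 + ((36 + 16)*(5 - 3))*(-90) = 360 + (52*2)*(-90) = 360 + 104*(-90) = 360 - 9360 = -9000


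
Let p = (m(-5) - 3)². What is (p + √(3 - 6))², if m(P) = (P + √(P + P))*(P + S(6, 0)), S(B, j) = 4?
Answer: ((2 - I*√10)² + I*√3)² ≈ -83.182 + 131.0*I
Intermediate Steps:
m(P) = (4 + P)*(P + √2*√P) (m(P) = (P + √(P + P))*(P + 4) = (P + √(2*P))*(4 + P) = (P + √2*√P)*(4 + P) = (4 + P)*(P + √2*√P))
p = (2 - I*√10)² (p = (((-5)² + 4*(-5) + √2*(-5)^(3/2) + 4*√2*√(-5)) - 3)² = ((25 - 20 + √2*(-5*I*√5) + 4*√2*(I*√5)) - 3)² = ((25 - 20 - 5*I*√10 + 4*I*√10) - 3)² = ((5 - I*√10) - 3)² = (2 - I*√10)² ≈ -6.0 - 12.649*I)
(p + √(3 - 6))² = ((2 - I*√10)² + √(3 - 6))² = ((2 - I*√10)² + √(-3))² = ((2 - I*√10)² + I*√3)²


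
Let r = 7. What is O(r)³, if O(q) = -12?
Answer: -1728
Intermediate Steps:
O(r)³ = (-12)³ = -1728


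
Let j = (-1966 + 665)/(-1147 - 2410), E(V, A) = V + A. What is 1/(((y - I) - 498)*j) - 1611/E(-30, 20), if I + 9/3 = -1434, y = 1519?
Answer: 1287946202/7994645 ≈ 161.10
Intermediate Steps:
E(V, A) = A + V
I = -1437 (I = -3 - 1434 = -1437)
j = 1301/3557 (j = -1301/(-3557) = -1301*(-1/3557) = 1301/3557 ≈ 0.36576)
1/(((y - I) - 498)*j) - 1611/E(-30, 20) = 1/(((1519 - 1*(-1437)) - 498)*(1301/3557)) - 1611/(20 - 30) = (3557/1301)/((1519 + 1437) - 498) - 1611/(-10) = (3557/1301)/(2956 - 498) - 1611*(-⅒) = (3557/1301)/2458 + 1611/10 = (1/2458)*(3557/1301) + 1611/10 = 3557/3197858 + 1611/10 = 1287946202/7994645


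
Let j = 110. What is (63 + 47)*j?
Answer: 12100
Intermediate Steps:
(63 + 47)*j = (63 + 47)*110 = 110*110 = 12100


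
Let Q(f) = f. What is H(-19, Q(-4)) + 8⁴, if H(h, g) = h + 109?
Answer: 4186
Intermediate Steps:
H(h, g) = 109 + h
H(-19, Q(-4)) + 8⁴ = (109 - 19) + 8⁴ = 90 + 4096 = 4186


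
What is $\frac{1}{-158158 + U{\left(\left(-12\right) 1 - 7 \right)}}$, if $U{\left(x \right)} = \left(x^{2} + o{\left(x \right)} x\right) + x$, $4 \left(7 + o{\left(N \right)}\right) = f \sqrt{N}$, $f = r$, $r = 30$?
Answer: $- \frac{210244}{33152419077} + \frac{190 i \sqrt{19}}{33152419077} \approx -6.3417 \cdot 10^{-6} + 2.4981 \cdot 10^{-8} i$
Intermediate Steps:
$f = 30$
$o{\left(N \right)} = -7 + \frac{15 \sqrt{N}}{2}$ ($o{\left(N \right)} = -7 + \frac{30 \sqrt{N}}{4} = -7 + \frac{15 \sqrt{N}}{2}$)
$U{\left(x \right)} = x + x^{2} + x \left(-7 + \frac{15 \sqrt{x}}{2}\right)$ ($U{\left(x \right)} = \left(x^{2} + \left(-7 + \frac{15 \sqrt{x}}{2}\right) x\right) + x = \left(x^{2} + x \left(-7 + \frac{15 \sqrt{x}}{2}\right)\right) + x = x + x^{2} + x \left(-7 + \frac{15 \sqrt{x}}{2}\right)$)
$\frac{1}{-158158 + U{\left(\left(-12\right) 1 - 7 \right)}} = \frac{1}{-158158 + \frac{\left(\left(-12\right) 1 - 7\right) \left(-12 + 2 \left(\left(-12\right) 1 - 7\right) + 15 \sqrt{\left(-12\right) 1 - 7}\right)}{2}} = \frac{1}{-158158 + \frac{\left(-12 - 7\right) \left(-12 + 2 \left(-12 - 7\right) + 15 \sqrt{-12 - 7}\right)}{2}} = \frac{1}{-158158 + \frac{1}{2} \left(-19\right) \left(-12 + 2 \left(-19\right) + 15 \sqrt{-19}\right)} = \frac{1}{-158158 + \frac{1}{2} \left(-19\right) \left(-12 - 38 + 15 i \sqrt{19}\right)} = \frac{1}{-158158 + \frac{1}{2} \left(-19\right) \left(-50 + 15 i \sqrt{19}\right)} = \frac{1}{-158158 + \left(475 - \frac{285 i \sqrt{19}}{2}\right)} = \frac{1}{-157683 - \frac{285 i \sqrt{19}}{2}}$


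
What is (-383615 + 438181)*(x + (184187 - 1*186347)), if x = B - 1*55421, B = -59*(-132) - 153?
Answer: -2725353436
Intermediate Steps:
B = 7635 (B = 7788 - 153 = 7635)
x = -47786 (x = 7635 - 1*55421 = 7635 - 55421 = -47786)
(-383615 + 438181)*(x + (184187 - 1*186347)) = (-383615 + 438181)*(-47786 + (184187 - 1*186347)) = 54566*(-47786 + (184187 - 186347)) = 54566*(-47786 - 2160) = 54566*(-49946) = -2725353436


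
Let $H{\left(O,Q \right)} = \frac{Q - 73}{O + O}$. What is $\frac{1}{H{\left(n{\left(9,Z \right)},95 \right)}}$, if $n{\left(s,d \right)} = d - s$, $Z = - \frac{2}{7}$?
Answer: $- \frac{65}{77} \approx -0.84416$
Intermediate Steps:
$Z = - \frac{2}{7}$ ($Z = \left(-2\right) \frac{1}{7} = - \frac{2}{7} \approx -0.28571$)
$H{\left(O,Q \right)} = \frac{-73 + Q}{2 O}$
$\frac{1}{H{\left(n{\left(9,Z \right)},95 \right)}} = \frac{1}{\frac{1}{2} \frac{1}{- \frac{2}{7} - 9} \left(-73 + 95\right)} = \frac{1}{\frac{1}{2} \frac{1}{- \frac{2}{7} - 9} \cdot 22} = \frac{1}{\frac{1}{2} \frac{1}{- \frac{65}{7}} \cdot 22} = \frac{1}{\frac{1}{2} \left(- \frac{7}{65}\right) 22} = \frac{1}{- \frac{77}{65}} = - \frac{65}{77}$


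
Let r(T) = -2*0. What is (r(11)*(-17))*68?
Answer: 0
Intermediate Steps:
r(T) = 0
(r(11)*(-17))*68 = (0*(-17))*68 = 0*68 = 0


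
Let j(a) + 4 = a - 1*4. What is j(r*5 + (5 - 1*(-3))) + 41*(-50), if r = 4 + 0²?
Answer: -2030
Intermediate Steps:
r = 4 (r = 4 + 0 = 4)
j(a) = -8 + a (j(a) = -4 + (a - 1*4) = -4 + (a - 4) = -4 + (-4 + a) = -8 + a)
j(r*5 + (5 - 1*(-3))) + 41*(-50) = (-8 + (4*5 + (5 - 1*(-3)))) + 41*(-50) = (-8 + (20 + (5 + 3))) - 2050 = (-8 + (20 + 8)) - 2050 = (-8 + 28) - 2050 = 20 - 2050 = -2030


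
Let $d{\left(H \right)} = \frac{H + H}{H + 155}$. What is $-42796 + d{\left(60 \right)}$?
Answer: $- \frac{1840204}{43} \approx -42795.0$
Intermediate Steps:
$d{\left(H \right)} = \frac{2 H}{155 + H}$
$-42796 + d{\left(60 \right)} = -42796 + 2 \cdot 60 \frac{1}{155 + 60} = -42796 + 2 \cdot 60 \cdot \frac{1}{215} = -42796 + \frac{24}{43} = - \frac{1840204}{43}$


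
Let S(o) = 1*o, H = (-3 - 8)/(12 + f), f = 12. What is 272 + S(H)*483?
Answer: 405/8 ≈ 50.625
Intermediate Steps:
H = -11/24 (H = (-3 - 8)/(12 + 12) = -11/24 ≈ -0.45833)
S(o) = o
272 + S(H)*483 = 272 - 11/24*483 = 272 - 1771/8 = 405/8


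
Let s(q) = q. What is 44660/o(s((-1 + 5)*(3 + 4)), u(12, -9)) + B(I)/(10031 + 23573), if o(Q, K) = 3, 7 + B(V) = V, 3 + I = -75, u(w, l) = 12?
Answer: 1500754385/100812 ≈ 14887.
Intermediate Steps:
I = -78 (I = -3 - 75 = -78)
B(V) = -7 + V
44660/o(s((-1 + 5)*(3 + 4)), u(12, -9)) + B(I)/(10031 + 23573) = 44660/3 + (-7 - 78)/(10031 + 23573) = 44660*(1/3) - 85/33604 = 44660/3 - 85*1/33604 = 44660/3 - 85/33604 = 1500754385/100812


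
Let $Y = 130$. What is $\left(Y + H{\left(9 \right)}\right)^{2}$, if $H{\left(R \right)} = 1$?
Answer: $17161$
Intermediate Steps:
$\left(Y + H{\left(9 \right)}\right)^{2} = \left(130 + 1\right)^{2} = 131^{2} = 17161$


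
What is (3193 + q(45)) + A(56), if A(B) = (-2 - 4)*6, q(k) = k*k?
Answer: 5182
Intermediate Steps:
q(k) = k²
A(B) = -36 (A(B) = -6*6 = -36)
(3193 + q(45)) + A(56) = (3193 + 45²) - 36 = (3193 + 2025) - 36 = 5218 - 36 = 5182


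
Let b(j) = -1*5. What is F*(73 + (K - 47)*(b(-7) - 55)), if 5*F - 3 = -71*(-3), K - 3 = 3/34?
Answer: 9942696/85 ≈ 1.1697e+5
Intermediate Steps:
b(j) = -5
K = 105/34 (K = 3 + 3/34 = 105/34 ≈ 3.0882)
F = 216/5 (F = ⅗ + (-71*(-3))/5 = ⅗ + (⅕)*213 = ⅗ + 213/5 = 216/5 ≈ 43.200)
F*(73 + (K - 47)*(b(-7) - 55)) = 216*(73 + (105/34 - 47)*(-5 - 55))/5 = 216*(73 - 1493/34*(-60))/5 = 216*(73 + 44790/17)/5 = (216/5)*(46031/17) = 9942696/85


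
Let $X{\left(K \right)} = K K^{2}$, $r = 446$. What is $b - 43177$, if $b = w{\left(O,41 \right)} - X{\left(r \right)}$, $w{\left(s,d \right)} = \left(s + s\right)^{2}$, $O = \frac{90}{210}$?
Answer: $- \frac{4349225901}{49} \approx -8.876 \cdot 10^{7}$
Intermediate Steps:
$O = \frac{3}{7}$ ($O = 90 \cdot \frac{1}{210} = \frac{3}{7} \approx 0.42857$)
$w{\left(s,d \right)} = 4 s^{2}$ ($w{\left(s,d \right)} = \left(2 s\right)^{2} = 4 s^{2}$)
$X{\left(K \right)} = K^{3}$
$b = - \frac{4347110228}{49}$ ($b = 4 \left(\frac{3}{7}\right)^{2} - 446^{3} = 4 \cdot \frac{9}{49} - 88716536 = \frac{36}{49} - 88716536 = - \frac{4347110228}{49} \approx -8.8717 \cdot 10^{7}$)
$b - 43177 = - \frac{4347110228}{49} - 43177 = - \frac{4349225901}{49}$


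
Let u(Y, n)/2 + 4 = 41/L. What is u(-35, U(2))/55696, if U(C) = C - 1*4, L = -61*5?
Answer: -1261/8493640 ≈ -0.00014846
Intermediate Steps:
L = -305
U(C) = -4 + C (U(C) = C - 4 = -4 + C)
u(Y, n) = -2522/305 (u(Y, n) = -8 + 2*(41/(-305)) = -8 + 2*(41*(-1/305)) = -8 + 2*(-41/305) = -8 - 82/305 = -2522/305)
u(-35, U(2))/55696 = -2522/305/55696 = -2522/305*1/55696 = -1261/8493640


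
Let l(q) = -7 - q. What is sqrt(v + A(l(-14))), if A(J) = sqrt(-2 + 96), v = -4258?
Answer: sqrt(-4258 + sqrt(94)) ≈ 65.179*I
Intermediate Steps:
A(J) = sqrt(94)
sqrt(v + A(l(-14))) = sqrt(-4258 + sqrt(94))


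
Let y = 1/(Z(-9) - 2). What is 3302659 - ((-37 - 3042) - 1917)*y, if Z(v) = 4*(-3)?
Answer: 23116115/7 ≈ 3.3023e+6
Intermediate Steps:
Z(v) = -12
y = -1/14 (y = 1/(-12 - 2) = 1/(-14) = -1/14 ≈ -0.071429)
3302659 - ((-37 - 3042) - 1917)*y = 3302659 - ((-37 - 3042) - 1917)*(-1)/14 = 3302659 - (-3079 - 1917)*(-1)/14 = 3302659 - (-4996)*(-1)/14 = 3302659 - 1*2498/7 = 3302659 - 2498/7 = 23116115/7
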